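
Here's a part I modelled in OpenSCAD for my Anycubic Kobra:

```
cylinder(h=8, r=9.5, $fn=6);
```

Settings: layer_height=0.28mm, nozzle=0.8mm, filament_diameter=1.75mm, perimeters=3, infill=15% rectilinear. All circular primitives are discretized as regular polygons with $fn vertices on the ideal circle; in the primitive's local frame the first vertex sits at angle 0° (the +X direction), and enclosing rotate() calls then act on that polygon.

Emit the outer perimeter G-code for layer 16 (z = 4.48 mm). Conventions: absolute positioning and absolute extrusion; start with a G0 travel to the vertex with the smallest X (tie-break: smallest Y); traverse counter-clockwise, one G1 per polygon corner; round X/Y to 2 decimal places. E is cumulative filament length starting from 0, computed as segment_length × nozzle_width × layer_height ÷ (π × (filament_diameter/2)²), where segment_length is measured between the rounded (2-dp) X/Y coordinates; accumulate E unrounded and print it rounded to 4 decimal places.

G0 X-9.50 Y0.00 Z4.48
G1 X-4.75 Y-8.23 E0.8849
G1 X4.75 Y-8.23 E1.7697
G1 X9.50 Y0.00 E2.6546
G1 X4.75 Y8.23 E3.5395
G1 X-4.75 Y8.23 E4.4243
G1 X-9.50 Y0.00 E5.3092

At z = 4.48 mm: the r=9.5 cylinder contributes a regular 6-gon of circumradius 9.5. The outline is a single polygon with 6 vertices. Extrusion per mm of travel: 0.8 × 0.28 / (π × 0.875²) = 0.093128. Accumulating E over each segment gives final E = 5.3092.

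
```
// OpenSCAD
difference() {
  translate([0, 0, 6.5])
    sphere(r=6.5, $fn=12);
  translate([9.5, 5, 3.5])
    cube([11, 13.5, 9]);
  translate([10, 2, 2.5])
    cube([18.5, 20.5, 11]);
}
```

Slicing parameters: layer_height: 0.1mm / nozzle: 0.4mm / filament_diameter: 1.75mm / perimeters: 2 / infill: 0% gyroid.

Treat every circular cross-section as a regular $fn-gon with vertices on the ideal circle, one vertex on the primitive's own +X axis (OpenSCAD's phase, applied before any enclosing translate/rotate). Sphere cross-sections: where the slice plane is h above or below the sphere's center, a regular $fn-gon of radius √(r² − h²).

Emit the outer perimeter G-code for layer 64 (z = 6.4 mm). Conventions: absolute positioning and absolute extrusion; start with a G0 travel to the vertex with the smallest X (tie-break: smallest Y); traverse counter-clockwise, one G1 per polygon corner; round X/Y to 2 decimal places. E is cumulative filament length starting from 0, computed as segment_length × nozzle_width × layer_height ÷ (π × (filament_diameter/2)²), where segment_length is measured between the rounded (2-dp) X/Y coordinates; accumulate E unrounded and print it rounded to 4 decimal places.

G0 X-6.50 Y0.00 Z6.40
G1 X-5.63 Y-3.25 E0.0560
G1 X-3.25 Y-5.63 E0.1119
G1 X0.00 Y-6.50 E0.1679
G1 X3.25 Y-5.63 E0.2238
G1 X5.63 Y-3.25 E0.2798
G1 X6.50 Y0.00 E0.3358
G1 X5.63 Y3.25 E0.3917
G1 X3.25 Y5.63 E0.4477
G1 X0.00 Y6.50 E0.5036
G1 X-3.25 Y5.63 E0.5596
G1 X-5.63 Y3.25 E0.6156
G1 X-6.50 Y0.00 E0.6715

At z = 6.4 mm: the sphere: section is a regular 12-gon, circumradius = √(r²−h²) = √(6.5²−0.1²) = 6.499; the 11×13.5 cube at (9.5, 5) contributes its full rectangle; the cube at (10, 2) is present — its section is the full 18.5×20.5 rectangle; After the difference (first − rest): starting from the r=6.5 sphere, the 11×13.5 cube at (9.5, 5) misses the remaining region (no effect); the 18.5×20.5 cube at (10, 2) misses the remaining region (no effect) — 1 connected region. The outline is a single polygon with 12 vertices. Extrusion per mm of travel: 0.4 × 0.1 / (π × 0.875²) = 0.016630. Accumulating E over each segment gives final E = 0.6715.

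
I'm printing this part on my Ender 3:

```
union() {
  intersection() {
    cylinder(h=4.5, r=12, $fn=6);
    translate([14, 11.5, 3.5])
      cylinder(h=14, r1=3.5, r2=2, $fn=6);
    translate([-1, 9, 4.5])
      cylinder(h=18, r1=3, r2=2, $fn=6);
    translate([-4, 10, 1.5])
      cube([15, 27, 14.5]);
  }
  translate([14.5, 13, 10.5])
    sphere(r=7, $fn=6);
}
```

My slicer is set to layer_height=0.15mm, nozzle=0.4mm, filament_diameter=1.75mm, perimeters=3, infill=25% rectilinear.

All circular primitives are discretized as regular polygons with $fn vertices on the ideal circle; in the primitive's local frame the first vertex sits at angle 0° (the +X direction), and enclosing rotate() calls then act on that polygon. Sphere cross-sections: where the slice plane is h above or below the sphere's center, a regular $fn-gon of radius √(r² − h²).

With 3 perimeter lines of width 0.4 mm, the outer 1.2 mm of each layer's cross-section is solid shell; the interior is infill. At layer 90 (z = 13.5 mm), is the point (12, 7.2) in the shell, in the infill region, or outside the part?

outside

At z = 13.5 mm: the cylinder is not intersected at this z (z outside [0, 4.5]); the cone at (14, 11.5) (r1=3.5→r2=2) has section circumradius 2.429 here — a regular 6-gon; the cone at (-1, 9) contributes a regular 6-gon of circumradius 2.500 (interpolated between r1=3 and r2=2 at t=0.500); the cube at (-4, 10) (footprint 15×27) is included at this height; Keeping only the common overlap: at least one operand is absent at this height, so nothing remains; the sphere at (14.5, 13): section is a regular 6-gon, circumradius = √(r²−h²) = √(7²−3²) = 6.325; Merging all regions: only the r=7 sphere at (14.5, 13) is present, so the union is just that shape — 1 connected region. Overall, the cross-section is a single solid region. The nearest boundary edge runs (11.34, 7.52)→(17.66, 7.52); distance from the point to it = 0.32 mm. The point is not inside any of the regions above, so it lies outside the cross-section (0.32 mm from the nearest boundary).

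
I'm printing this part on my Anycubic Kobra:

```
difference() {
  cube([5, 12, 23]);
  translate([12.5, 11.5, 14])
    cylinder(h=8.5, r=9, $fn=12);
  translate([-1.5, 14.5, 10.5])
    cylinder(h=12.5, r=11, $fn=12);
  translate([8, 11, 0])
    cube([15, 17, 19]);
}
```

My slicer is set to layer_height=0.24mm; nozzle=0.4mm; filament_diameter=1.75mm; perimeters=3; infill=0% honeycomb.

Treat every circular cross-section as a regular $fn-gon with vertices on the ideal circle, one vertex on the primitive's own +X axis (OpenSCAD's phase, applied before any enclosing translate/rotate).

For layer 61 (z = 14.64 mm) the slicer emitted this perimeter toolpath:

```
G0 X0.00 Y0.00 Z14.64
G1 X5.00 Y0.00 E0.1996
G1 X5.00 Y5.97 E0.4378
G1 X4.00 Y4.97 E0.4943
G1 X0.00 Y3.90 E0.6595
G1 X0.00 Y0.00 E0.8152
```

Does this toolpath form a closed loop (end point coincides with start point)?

yes

Start point (G0): (0.00, 0.00). End point (last G1): the path returns to the start — closed.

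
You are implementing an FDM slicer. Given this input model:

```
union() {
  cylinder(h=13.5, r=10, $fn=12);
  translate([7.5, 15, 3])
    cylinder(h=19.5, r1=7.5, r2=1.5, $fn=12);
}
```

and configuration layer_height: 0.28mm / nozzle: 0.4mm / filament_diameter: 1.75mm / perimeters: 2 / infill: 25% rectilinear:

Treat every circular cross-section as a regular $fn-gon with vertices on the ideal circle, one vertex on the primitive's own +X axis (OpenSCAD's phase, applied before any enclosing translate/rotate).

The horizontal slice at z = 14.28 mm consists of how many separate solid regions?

1

At z = 14.28 mm: the cylinder is absent (z outside [0, 13.5]); the cone at (7.5, 15) contributes a regular 12-gon of circumradius 4.029 (interpolated between r1=7.5 and r2=1.5 at t=0.578); Merging all regions: only the cone at (7.5, 15) is present, so the union is just that shape — 1 connected region. The result has 1 disconnected region.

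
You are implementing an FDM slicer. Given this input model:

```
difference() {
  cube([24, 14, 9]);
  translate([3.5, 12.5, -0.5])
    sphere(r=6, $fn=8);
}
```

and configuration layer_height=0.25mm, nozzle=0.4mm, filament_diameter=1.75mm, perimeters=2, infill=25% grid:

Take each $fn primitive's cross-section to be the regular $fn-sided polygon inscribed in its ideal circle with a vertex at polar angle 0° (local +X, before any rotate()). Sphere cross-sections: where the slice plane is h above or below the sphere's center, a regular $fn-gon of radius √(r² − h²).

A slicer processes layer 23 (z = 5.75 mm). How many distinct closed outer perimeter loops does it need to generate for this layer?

At z = 5.75 mm: the cube (footprint 24×14) is included at this height; the sphere at (3.5, 12.5) does not reach this height (|z−center|=6.250 > r=6); After the difference (first − rest): none of the subtracted shapes is present at this height, so the 24×14 cube is unchanged — 1 connected region. The result has 1 disconnected region.

1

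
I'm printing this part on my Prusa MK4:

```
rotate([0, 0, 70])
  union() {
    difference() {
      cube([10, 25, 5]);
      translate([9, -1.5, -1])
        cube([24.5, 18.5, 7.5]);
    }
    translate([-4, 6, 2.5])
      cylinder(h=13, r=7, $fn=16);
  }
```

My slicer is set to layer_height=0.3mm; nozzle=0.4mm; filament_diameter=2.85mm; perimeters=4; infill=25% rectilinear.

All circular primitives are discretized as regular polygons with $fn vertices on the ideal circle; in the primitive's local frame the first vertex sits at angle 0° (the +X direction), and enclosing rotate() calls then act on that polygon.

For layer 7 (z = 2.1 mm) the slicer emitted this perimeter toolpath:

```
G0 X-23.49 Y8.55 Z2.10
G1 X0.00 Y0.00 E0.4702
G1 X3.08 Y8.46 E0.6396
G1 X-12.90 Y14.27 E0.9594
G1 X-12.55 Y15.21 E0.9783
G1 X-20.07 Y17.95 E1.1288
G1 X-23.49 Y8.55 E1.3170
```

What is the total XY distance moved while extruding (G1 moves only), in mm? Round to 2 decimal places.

Sum the Euclidean lengths of each G1 segment: total = 70.01 mm.

70.01 mm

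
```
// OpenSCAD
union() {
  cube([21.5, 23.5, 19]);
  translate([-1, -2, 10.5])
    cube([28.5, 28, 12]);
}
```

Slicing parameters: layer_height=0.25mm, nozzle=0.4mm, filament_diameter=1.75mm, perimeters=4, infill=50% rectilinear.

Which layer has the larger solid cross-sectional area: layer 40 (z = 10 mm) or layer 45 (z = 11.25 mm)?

layer 45 (z = 11.25 mm)

Layer 40 (z = 10): the cube is present — its section is the full 21.5×23.5 rectangle (area 505.25 mm²); the cube at (-1, -2) is not intersected at this z (z outside [10.5, 22.5]); Merging all regions: only the 21.5×23.5 cube is present, so the union is just that shape — area = 505.25 mm². So its area = 505.25 mm². Layer 45 (z = 11.25): the 21.5×23.5 cube contributes its full rectangle (area 505.25 mm²); the 28.5×28 cube at (-1, -2) contributes its full rectangle (area 798.00 mm²); Combining (union): the 21.5×23.5 cube lies entirely inside the 28.5×28 cube at (-1, -2), so the union is just the 28.5×28 cube at (-1, -2) — area = 798.00 mm². So its area = 798.00 mm². Layer 45 is larger (798.00 vs 505.25 mm²).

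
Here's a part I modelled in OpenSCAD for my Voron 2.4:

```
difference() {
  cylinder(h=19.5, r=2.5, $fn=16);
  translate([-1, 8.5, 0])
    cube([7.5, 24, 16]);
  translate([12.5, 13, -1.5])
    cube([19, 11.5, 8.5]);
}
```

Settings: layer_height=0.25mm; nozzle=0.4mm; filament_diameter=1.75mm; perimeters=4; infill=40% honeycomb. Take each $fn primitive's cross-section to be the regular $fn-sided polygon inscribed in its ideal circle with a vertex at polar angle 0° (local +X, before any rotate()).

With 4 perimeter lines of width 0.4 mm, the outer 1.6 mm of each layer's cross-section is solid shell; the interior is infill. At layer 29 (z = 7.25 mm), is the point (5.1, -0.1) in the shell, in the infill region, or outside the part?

outside

At z = 7.25 mm: the r=2.5 cylinder contributes a regular 16-gon of circumradius 2.5; the cube at (-1, 8.5) is present — its section is the full 7.5×24 rectangle; the cube at (12.5, 13) is absent (z outside [-1.5, 7]); After the difference (first − rest): starting from the r=2.5 cylinder, the 7.5×24 cube at (-1, 8.5) misses the remaining region (no effect) — 1 connected region. Overall, the cross-section is a single solid region. The nearest boundary edge runs (2.31, 0.96)→(2.50, 0.00); distance from the point to it = 2.60 mm. The point is not inside any of the regions above, so it lies outside the cross-section (2.60 mm from the nearest boundary).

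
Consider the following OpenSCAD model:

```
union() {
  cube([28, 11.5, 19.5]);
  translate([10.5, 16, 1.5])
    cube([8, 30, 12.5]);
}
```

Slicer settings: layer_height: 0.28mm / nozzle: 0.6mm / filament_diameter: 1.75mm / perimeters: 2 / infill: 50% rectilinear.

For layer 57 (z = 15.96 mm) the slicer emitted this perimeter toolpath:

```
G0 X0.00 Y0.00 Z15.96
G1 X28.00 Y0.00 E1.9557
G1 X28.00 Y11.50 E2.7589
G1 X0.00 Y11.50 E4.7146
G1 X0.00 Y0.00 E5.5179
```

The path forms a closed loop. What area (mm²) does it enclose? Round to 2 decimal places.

Apply the shoelace formula to the sequence of (X, Y) vertices; enclosed area = 322.00 mm².

322.00 mm²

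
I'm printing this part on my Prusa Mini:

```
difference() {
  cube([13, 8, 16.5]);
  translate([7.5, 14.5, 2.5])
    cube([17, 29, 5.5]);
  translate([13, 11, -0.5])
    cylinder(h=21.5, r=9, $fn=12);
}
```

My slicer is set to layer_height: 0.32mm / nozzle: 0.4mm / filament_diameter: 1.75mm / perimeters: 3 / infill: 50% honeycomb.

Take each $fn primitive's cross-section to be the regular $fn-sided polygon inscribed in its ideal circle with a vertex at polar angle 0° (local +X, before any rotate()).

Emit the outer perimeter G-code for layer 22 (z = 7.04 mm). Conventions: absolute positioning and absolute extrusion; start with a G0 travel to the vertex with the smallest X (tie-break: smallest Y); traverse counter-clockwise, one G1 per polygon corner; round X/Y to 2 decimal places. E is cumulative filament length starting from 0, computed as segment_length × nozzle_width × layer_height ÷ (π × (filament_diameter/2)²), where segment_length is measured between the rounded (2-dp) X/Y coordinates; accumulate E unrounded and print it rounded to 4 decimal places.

At z = 7.04 mm: the 13×8 cube contributes its full rectangle; the cube at (7.5, 14.5) is present — its section is the full 17×29 rectangle; the cylinder at (13, 11): section is a regular 12-gon, circumradius r=9; After the difference (first − rest): starting from the 13×8 cube, the 17×29 cube at (7.5, 14.5) misses the remaining region (no effect); the r=9 cylinder at (13, 11) partially overlaps it — only the 34.96 mm² overlap (of its 243.00 mm²) is removed, clipping the outline — 1 connected region. The outline is a single polygon with 7 vertices. Extrusion per mm of travel: 0.4 × 0.32 / (π × 0.875²) = 0.053216. Accumulating E over each segment gives final E = 2.0577.

G0 X0.00 Y0.00 Z7.04
G1 X13.00 Y0.00 E0.6918
G1 X13.00 Y2.00 E0.7982
G1 X8.50 Y3.21 E1.0462
G1 X5.21 Y6.50 E1.2938
G1 X4.80 Y8.00 E1.3766
G1 X0.00 Y8.00 E1.6320
G1 X0.00 Y0.00 E2.0577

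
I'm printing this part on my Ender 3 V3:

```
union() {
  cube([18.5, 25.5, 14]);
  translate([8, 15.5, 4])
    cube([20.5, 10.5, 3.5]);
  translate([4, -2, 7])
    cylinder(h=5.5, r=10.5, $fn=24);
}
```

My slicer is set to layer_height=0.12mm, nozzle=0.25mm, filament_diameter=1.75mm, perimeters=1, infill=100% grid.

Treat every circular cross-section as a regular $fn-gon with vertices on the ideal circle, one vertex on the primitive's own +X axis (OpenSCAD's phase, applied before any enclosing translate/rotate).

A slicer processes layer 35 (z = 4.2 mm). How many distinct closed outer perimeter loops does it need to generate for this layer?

At z = 4.2 mm: the cube (footprint 18.5×25.5) is included at this height; the cube at (8, 15.5) (footprint 20.5×10.5) is included at this height; the cylinder at (4, -2) does not reach this height (z outside [7, 12.5]); Combining (union): the regions partially overlap (shared area 105.00 mm²), so overlapping operands fuse into one piece — 1 connected region. The result has 1 disconnected region.

1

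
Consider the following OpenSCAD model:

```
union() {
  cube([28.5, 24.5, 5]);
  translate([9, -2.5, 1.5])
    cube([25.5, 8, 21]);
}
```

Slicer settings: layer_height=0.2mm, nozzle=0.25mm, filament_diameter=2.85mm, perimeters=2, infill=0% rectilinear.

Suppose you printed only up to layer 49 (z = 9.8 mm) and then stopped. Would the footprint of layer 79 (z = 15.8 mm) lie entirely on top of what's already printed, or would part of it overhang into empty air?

Compare the two slices. At z = 9.8: the cube is not intersected at this z (z outside [0, 5]); the cube at (9, -2.5) (footprint 25.5×8) is included at this height (area 204.00 mm²); Combining (union): only the 25.5×8 cube at (9, -2.5) is present, so the union is just that shape — area = 204.00 mm². At z = 15.8: the cube does not reach this height (z outside [0, 5]); the cube at (9, -2.5) is present — its section is the full 25.5×8 rectangle (area 204.00 mm²); Combining (union): only the 25.5×8 cube at (9, -2.5) is present, so the union is just that shape — area = 204.00 mm². Checking containment: the cross-section at z = 15.8 is a subset of the cross-section at z = 9.8.

entirely on top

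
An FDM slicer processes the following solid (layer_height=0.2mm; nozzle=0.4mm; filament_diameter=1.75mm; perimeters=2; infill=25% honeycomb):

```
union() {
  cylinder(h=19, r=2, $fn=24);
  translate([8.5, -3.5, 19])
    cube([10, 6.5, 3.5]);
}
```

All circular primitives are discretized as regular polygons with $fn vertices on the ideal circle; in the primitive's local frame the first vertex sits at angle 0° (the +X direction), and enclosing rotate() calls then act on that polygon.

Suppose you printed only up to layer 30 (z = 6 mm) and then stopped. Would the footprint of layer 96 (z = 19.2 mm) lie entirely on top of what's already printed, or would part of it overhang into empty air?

Compare the two slices. At z = 6: the r=2 cylinder gives a regular 24-gon of circumradius 2 (constant along its height) (area = (24/2)·2.000²·sin(360°/24) = 12.42 mm²); the cube at (8.5, -3.5) is absent (z outside [19, 22.5]); Merging all regions: only the r=2 cylinder is present, so the union is just that shape — area = 12.42 mm². At z = 19.2: the cylinder is absent (z outside [0, 19]); the 10×6.5 cube at (8.5, -3.5) contributes its full rectangle (area 65.00 mm²); Taking the union: only the 10×6.5 cube at (8.5, -3.5) is present, so the union is just that shape — area = 65.00 mm². Checking containment: at z = 19.2 the cross-section extends beyond the z = 6 cross-section by about 65.00 mm².

part overhangs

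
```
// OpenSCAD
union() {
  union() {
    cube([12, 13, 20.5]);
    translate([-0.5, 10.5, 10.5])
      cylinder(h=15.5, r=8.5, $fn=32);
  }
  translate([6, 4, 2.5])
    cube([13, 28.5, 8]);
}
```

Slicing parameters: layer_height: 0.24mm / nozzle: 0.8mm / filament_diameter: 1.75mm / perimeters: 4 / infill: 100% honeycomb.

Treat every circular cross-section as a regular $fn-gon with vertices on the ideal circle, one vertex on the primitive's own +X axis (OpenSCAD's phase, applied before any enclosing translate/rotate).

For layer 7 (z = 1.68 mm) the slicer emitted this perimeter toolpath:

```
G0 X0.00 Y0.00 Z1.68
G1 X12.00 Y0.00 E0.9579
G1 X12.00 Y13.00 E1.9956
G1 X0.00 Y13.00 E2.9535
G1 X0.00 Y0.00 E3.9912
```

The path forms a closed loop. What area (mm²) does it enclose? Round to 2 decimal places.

Apply the shoelace formula to the sequence of (X, Y) vertices; enclosed area = 156.00 mm².

156.00 mm²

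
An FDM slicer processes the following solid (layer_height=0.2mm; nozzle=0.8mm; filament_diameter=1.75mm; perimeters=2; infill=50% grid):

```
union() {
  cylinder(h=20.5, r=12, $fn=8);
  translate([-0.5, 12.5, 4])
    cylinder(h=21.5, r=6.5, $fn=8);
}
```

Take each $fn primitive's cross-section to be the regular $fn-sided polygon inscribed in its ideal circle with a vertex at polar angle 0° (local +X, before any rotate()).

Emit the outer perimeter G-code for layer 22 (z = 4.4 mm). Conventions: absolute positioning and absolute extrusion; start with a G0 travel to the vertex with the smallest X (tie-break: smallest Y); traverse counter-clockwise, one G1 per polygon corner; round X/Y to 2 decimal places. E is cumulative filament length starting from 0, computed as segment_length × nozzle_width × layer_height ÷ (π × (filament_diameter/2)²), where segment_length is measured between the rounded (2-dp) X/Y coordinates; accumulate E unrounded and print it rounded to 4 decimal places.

G0 X-12.00 Y0.00 Z4.40
G1 X-8.49 Y-8.49 E0.6111
G1 X0.00 Y-12.00 E1.2222
G1 X8.49 Y-8.49 E1.8334
G1 X12.00 Y0.00 E2.4445
G1 X8.49 Y8.49 E3.0556
G1 X4.94 Y9.95 E3.3109
G1 X6.00 Y12.50 E3.4946
G1 X4.10 Y17.10 E3.8257
G1 X-0.50 Y19.00 E4.1568
G1 X-5.10 Y17.10 E4.4878
G1 X-7.00 Y12.50 E4.8189
G1 X-5.80 Y9.60 E5.0277
G1 X-8.49 Y8.49 E5.2212
G1 X-12.00 Y0.00 E5.8324

At z = 4.4 mm: the cylinder: section is a regular 8-gon, circumradius r=12; the r=6.5 cylinder at (-0.5, 12.5) contributes a regular 8-gon of circumradius 6.5; Combining (union): the regions partially overlap (shared area 39.26 mm²), so overlapping operands fuse into one piece — 1 connected region. The outline is a single polygon with 14 vertices. Extrusion per mm of travel: 0.8 × 0.2 / (π × 0.875²) = 0.066520. Accumulating E over each segment gives final E = 5.8324.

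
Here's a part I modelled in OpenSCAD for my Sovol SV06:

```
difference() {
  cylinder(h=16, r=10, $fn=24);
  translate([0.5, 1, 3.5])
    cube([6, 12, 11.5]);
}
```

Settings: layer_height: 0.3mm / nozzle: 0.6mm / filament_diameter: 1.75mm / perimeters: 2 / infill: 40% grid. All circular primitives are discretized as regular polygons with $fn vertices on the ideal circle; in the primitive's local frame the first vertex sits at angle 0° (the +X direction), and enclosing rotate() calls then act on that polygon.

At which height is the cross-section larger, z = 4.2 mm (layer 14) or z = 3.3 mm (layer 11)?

Layer 14 (z = 4.2): the r=10 cylinder gives a regular 24-gon of circumradius 10 (constant along its height) (area = (24/2)·10.000²·sin(360°/24) = 310.58 mm²); the cube at (0.5, 1) is present — its section is the full 6×12 rectangle (area 72.00 mm²); Taking the first minus the rest: starting from the r=10 cylinder (310.58 mm²), the 6×12 cube at (0.5, 1) partially overlaps it — only the 48.68 mm² overlap (of its 72.00 mm²) is removed, clipping the outline — area = 261.91 mm². So its area = 261.91 mm². Layer 11 (z = 3.3): the r=10 cylinder gives a regular 24-gon of circumradius 10 (constant along its height) (area = (24/2)·10.000²·sin(360°/24) = 310.58 mm²); the cube at (0.5, 1) does not reach this height (z outside [3.5, 15]); Taking the first minus the rest: none of the subtracted shapes is present at this height, so the r=10 cylinder is unchanged — area = 310.58 mm². So its area = 310.58 mm². Layer 11 is larger (310.58 vs 261.91 mm²).

layer 11 (z = 3.3 mm)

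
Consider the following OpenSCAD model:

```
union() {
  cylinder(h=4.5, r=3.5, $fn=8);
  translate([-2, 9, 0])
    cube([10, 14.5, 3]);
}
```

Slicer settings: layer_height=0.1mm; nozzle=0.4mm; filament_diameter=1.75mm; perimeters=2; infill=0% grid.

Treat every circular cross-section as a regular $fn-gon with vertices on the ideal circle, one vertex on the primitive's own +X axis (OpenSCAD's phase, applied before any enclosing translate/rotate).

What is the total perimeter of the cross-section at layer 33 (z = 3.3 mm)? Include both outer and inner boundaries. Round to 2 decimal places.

At z = 3.3 mm: the r=3.5 cylinder contributes a regular 8-gon of circumradius 3.5 (perimeter = 2·8·3.500·sin(180°/8) = 21.43 mm); the cube at (-2, 9) is absent (z outside [0, 3]); Merging all regions: only the r=3.5 cylinder is present, so the union is just that shape — boundary = 21.43 mm. Overall, the cross-section is a single solid region. Total boundary length (outer) = 21.43 mm.

21.43 mm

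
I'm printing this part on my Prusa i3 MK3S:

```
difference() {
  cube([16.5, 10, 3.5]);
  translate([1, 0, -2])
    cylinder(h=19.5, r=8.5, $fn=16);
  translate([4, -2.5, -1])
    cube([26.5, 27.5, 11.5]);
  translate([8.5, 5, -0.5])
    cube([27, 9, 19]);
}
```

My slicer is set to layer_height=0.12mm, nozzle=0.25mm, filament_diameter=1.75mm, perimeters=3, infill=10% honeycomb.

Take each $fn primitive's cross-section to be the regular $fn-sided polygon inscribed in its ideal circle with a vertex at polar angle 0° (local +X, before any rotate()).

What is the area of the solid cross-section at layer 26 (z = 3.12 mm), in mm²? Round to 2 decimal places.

6.99 mm²

At z = 3.12 mm: the 16.5×10 cube contributes its full rectangle (area 165.00 mm²); the r=8.5 cylinder at (1, 0) contributes a regular 16-gon of circumradius 8.5 (area = (16/2)·8.500²·sin(360°/16) = 221.19 mm²); the 26.5×27.5 cube at (4, -2.5) contributes its full rectangle (area 728.75 mm²); the 27×9 cube at (8.5, 5) contributes its full rectangle (area 243.00 mm²); Subtracting the remaining from the first: starting from the 16.5×10 cube (165.00 mm²), the r=8.5 cylinder at (1, 0) partially overlaps it — only the 63.70 mm² overlap (of its 221.19 mm²) is removed, clipping the outline; the 26.5×27.5 cube at (4, -2.5) partially overlaps it — only the 94.31 mm² overlap (of its 728.75 mm²) is removed, clipping the outline; the 27×9 cube at (8.5, 5) misses the remaining region (no effect) — area = 6.99 mm². Overall, the cross-section is a single solid region. Net area = 6.99 mm².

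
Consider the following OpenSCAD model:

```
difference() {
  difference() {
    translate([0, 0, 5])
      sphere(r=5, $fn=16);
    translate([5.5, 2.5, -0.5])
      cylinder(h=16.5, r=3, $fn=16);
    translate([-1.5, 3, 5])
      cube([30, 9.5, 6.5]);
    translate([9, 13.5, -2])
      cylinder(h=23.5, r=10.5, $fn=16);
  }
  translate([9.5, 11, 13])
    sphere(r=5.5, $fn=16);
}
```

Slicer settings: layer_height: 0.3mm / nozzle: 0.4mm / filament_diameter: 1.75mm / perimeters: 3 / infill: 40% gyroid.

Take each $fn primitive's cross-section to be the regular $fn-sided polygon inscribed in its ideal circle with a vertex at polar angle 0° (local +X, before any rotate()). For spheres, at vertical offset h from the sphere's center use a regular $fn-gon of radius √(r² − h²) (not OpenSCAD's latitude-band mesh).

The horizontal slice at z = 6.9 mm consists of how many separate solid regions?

1

At z = 6.9 mm: the r=5 sphere contributes a regular 16-gon of circumradius √(5²−1.9²) = 4.625; the r=3 cylinder at (5.5, 2.5) contributes a regular 16-gon of circumradius 3; the cube at (-1.5, 3) is present — its section is the full 30×9.5 rectangle; the cylinder at (9, 13.5): section is a regular 16-gon, circumradius r=10.5; After the difference (first − rest): starting from the r=5 sphere, the r=3 cylinder at (5.5, 2.5) partially overlaps it — only the 4.43 mm² overlap (of its 27.55 mm²) is removed, clipping the outline; the 30×9.5 cube at (-1.5, 3) partially overlaps it — only the 5.65 mm² overlap (of its 285.00 mm²) is removed, clipping the outline; the r=10.5 cylinder at (9, 13.5) misses the remaining region (no effect) — 1 connected region; the sphere at (9.5, 11) is not intersected at this z (|z−center|=6.100 > r=5.5); Subtracting the remaining from the first: none of the subtracted shapes is present at this height, so the result so far is unchanged — 1 connected region. The result has 1 disconnected region.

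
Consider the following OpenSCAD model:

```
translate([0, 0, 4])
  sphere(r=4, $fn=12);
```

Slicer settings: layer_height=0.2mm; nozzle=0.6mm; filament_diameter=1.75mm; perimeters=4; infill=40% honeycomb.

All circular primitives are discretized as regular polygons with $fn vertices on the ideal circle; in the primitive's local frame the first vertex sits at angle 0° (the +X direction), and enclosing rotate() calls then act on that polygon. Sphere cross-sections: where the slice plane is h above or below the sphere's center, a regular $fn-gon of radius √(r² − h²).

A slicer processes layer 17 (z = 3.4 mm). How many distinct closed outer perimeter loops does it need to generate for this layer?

At z = 3.4 mm: the sphere: section is a regular 12-gon, circumradius = √(r²−h²) = √(4²−0.6²) = 3.955. The result has 1 disconnected region.

1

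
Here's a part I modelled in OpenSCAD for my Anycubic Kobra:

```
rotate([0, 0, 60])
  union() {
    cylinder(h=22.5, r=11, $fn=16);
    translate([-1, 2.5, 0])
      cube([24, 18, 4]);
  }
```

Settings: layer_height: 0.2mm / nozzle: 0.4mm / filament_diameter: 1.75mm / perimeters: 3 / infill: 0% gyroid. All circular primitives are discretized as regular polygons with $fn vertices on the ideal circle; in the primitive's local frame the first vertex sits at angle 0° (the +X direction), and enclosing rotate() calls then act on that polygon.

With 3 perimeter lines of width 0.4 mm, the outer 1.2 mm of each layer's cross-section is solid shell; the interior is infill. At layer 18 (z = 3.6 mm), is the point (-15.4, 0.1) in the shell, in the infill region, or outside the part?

outside

At z = 3.6 mm: the r=11 cylinder contributes a regular 16-gon of circumradius 11; the cube at (-1, 2.5) (footprint 24×18) is included at this height; Merging all regions: the regions partially overlap (shared area 74.13 mm²), so overlapping operands fuse into one piece — 1 connected region; (whole slice rotated 60° about Z — lengths, areas and connectivity unchanged). Overall, the cross-section is a single solid region. Undo the 60° rotation: the query point maps to (-7.613, 13.387) in the un-rotated model frame. The nearest boundary edge runs (-7.78, 7.78)→(-4.21, 10.16); distance from the point to it = 4.57 mm. The point is not inside any of the regions above, so it lies outside the cross-section (4.57 mm from the nearest boundary).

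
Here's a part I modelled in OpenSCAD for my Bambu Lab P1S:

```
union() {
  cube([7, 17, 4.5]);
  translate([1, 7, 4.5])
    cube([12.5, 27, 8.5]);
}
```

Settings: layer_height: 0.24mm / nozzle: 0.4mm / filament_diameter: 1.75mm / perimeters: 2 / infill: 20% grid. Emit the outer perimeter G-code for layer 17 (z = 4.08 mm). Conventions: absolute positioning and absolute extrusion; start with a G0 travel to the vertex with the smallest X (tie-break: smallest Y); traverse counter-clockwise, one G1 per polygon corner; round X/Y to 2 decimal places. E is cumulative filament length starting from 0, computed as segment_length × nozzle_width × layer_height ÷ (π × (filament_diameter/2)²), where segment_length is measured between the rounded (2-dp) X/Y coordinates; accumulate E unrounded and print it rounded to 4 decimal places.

At z = 4.08 mm: the cube is present — its section is the full 7×17 rectangle; the cube at (1, 7) is absent (z outside [4.5, 13]); Taking the union: only the 7×17 cube is present, so the union is just that shape — 1 connected region. The outline is a single polygon with 4 vertices. Extrusion per mm of travel: 0.4 × 0.24 / (π × 0.875²) = 0.039912. Accumulating E over each segment gives final E = 1.9158.

G0 X0.00 Y0.00 Z4.08
G1 X7.00 Y0.00 E0.2794
G1 X7.00 Y17.00 E0.9579
G1 X0.00 Y17.00 E1.2373
G1 X0.00 Y0.00 E1.9158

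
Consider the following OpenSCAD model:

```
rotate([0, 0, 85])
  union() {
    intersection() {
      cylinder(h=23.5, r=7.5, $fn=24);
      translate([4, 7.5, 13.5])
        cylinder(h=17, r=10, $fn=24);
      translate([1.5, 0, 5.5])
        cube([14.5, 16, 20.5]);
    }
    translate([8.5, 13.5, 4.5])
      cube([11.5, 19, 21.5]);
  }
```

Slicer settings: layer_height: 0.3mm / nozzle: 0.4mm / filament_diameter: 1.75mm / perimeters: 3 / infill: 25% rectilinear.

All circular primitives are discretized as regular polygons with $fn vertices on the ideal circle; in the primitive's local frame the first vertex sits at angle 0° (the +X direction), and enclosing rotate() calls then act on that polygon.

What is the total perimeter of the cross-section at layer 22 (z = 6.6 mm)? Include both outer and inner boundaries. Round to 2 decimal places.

At z = 6.6 mm: the cylinder: section is a regular 24-gon, circumradius r=7.5 (perimeter = 2·24·7.500·sin(180°/24) = 46.99 mm); the cylinder at (4, 7.5) is absent (z outside [13.5, 30.5]); the 14.5×16 cube at (1.5, 0) contributes its full rectangle (perimeter 61.00 mm); Taking the intersection: at least one operand is absent at this height, so nothing remains; the cube at (8.5, 13.5) (footprint 11.5×19) is included at this height (perimeter 61.00 mm); Merging all regions: only the 11.5×19 cube at (8.5, 13.5) is present, so the union is just that shape — boundary = 61.00 mm; (rotated 85° about Z; rotation is an isometry so areas/perimeters/island counts are preserved). Overall, the cross-section is a single solid region. Total boundary length (outer) = 61.00 mm.

61.00 mm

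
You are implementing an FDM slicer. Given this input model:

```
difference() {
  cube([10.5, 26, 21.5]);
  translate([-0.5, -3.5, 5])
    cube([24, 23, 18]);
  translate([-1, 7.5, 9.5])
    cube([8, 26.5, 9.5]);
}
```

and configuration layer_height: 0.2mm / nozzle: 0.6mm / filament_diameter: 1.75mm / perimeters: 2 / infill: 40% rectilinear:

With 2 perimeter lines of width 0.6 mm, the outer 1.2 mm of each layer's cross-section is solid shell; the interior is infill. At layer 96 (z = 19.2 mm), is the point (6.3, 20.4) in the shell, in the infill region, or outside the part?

At z = 19.2 mm: the cube is present — its section is the full 10.5×26 rectangle; the cube at (-0.5, -3.5) (footprint 24×23) is included at this height; the cube at (-1, 7.5) is absent (z outside [9.5, 19]); Taking the first minus the rest: starting from the 10.5×26 cube, the 24×23 cube at (-0.5, -3.5) partially overlaps it — only the 204.75 mm² overlap (of its 552.00 mm²) is removed, clipping the outline — 1 connected region. Overall, the cross-section is a single solid region. The nearest boundary edge runs (10.50, 19.50)→(0.00, 19.50); distance from the point to it = 0.90 mm. The point is inside the cross-section, 0.90 mm from the nearest boundary — within the 1.2 mm shell band (2 × 0.6).

shell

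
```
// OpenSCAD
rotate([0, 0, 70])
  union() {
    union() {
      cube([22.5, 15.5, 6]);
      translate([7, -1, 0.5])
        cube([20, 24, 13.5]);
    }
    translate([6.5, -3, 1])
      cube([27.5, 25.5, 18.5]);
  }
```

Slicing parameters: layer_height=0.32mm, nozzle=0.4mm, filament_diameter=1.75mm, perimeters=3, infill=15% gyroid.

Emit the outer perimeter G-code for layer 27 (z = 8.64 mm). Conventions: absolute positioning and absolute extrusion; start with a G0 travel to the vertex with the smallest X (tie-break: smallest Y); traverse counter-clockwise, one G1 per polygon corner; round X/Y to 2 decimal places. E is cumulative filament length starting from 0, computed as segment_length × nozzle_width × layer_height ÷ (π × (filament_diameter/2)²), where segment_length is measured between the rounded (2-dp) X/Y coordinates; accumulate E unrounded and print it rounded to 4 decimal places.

At z = 8.64 mm: the cube does not reach this height (z outside [0, 6]); the cube at (7, -1) is present — its section is the full 20×24 rectangle; Combining (union): only the 20×24 cube at (7, -1) is present, so the union is just that shape — 1 connected region; the cube at (6.5, -3) is present — its section is the full 27.5×25.5 rectangle; Combining (union): the regions partially overlap (shared area 470.00 mm²), so overlapping operands fuse into one piece — 1 connected region; (whole slice rotated 70° about Z — lengths, areas and connectivity unchanged). The outline is a single polygon with 8 vertices. Extrusion per mm of travel: 0.4 × 0.32 / (π × 0.875²) = 0.053216. Accumulating E over each segment gives final E = 5.6945.

G0 X-19.22 Y14.44 Z8.64
G1 X-18.75 Y14.27 E0.0266
G1 X-18.92 Y13.80 E0.0532
G1 X5.04 Y5.08 E1.4101
G1 X14.45 Y30.92 E2.8735
G1 X-9.51 Y39.65 E4.2306
G1 X-11.91 Y33.07 E4.6033
G1 X-12.38 Y33.24 E4.6299
G1 X-19.22 Y14.44 E5.6945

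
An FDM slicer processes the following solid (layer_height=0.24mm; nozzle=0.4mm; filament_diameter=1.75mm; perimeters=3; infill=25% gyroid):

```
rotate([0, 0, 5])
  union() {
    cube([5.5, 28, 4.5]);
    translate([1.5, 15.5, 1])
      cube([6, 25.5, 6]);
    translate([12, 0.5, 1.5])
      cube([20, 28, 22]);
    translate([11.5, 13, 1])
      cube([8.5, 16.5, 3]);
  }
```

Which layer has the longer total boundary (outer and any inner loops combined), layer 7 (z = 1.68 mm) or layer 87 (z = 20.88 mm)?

Layer 7 (z = 1.68): the cube (footprint 5.5×28) is included at this height (perimeter 67.00 mm); the 6×25.5 cube at (1.5, 15.5) contributes its full rectangle (perimeter 63.00 mm); the cube at (12, 0.5) (footprint 20×28) is included at this height (perimeter 96.00 mm); the cube at (11.5, 13) (footprint 8.5×16.5) is included at this height (perimeter 50.00 mm); Combining (union): the regions partially overlap (shared area 174.00 mm²), so the edge portions inside another operand are dropped and the merged outline is re-measured after clipping — boundary = 196.00 mm; (whole slice rotated 5° about Z — lengths, areas and connectivity unchanged). So its perimeter = 196.00 mm. Layer 87 (z = 20.88): the cube is absent (z outside [0, 4.5]); the cube at (1.5, 15.5) is absent (z outside [1, 7]); the cube at (12, 0.5) is present — its section is the full 20×28 rectangle (perimeter 96.00 mm); the cube at (11.5, 13) is absent (z outside [1, 4]); Merging all regions: only the 20×28 cube at (12, 0.5) is present, so the union is just that shape — boundary = 96.00 mm; (rotated 5° about Z; rotation is an isometry so areas/perimeters/island counts are preserved). So its perimeter = 96.00 mm. Layer 7 is larger (196.00 vs 96.00 mm).

layer 7 (z = 1.68 mm)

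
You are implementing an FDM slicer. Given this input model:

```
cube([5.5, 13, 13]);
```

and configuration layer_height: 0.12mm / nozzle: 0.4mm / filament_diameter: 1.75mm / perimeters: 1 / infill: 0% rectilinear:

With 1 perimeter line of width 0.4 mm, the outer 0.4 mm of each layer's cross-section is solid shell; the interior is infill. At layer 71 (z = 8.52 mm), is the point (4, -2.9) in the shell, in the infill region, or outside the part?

At z = 8.52 mm: the 5.5×13 cube contributes its full rectangle. Overall, the cross-section is a single solid region. The nearest boundary edge runs (0.00, 0.00)→(5.50, 0.00); distance from the point to it = 2.90 mm. The point is not inside any of the regions above, so it lies outside the cross-section (2.90 mm from the nearest boundary).

outside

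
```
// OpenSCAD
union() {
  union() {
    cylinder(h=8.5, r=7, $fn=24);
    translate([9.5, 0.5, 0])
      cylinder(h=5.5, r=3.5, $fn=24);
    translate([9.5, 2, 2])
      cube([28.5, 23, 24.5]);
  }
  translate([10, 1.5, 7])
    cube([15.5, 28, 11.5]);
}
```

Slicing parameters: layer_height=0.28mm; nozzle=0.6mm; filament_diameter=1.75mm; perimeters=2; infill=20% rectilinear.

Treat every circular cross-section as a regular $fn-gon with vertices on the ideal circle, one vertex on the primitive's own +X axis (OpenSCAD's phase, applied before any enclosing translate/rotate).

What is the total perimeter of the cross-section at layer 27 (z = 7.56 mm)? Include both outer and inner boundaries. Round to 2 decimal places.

156.86 mm

At z = 7.56 mm: the r=7 cylinder gives a regular 24-gon of circumradius 7 (constant along its height) (perimeter = 2·24·7.000·sin(180°/24) = 43.86 mm); the cylinder at (9.5, 0.5) is not intersected at this z (z outside [0, 5.5]); the 28.5×23 cube at (9.5, 2) contributes its full rectangle (perimeter 103.00 mm); Combining (union): the 2 present regions are separate (no shared area or edge), so areas and boundary lengths simply add and each stays a separate island — boundary = 146.86 mm; the cube at (10, 1.5) (footprint 15.5×28) is included at this height (perimeter 87.00 mm); Merging all regions: the regions partially overlap (shared area 356.50 mm²), so the edge portions inside another operand are dropped and the merged outline is re-measured after clipping — boundary = 156.86 mm. Overall, the cross-section has 2 separate islands. Total boundary length (outer) = 156.86 mm.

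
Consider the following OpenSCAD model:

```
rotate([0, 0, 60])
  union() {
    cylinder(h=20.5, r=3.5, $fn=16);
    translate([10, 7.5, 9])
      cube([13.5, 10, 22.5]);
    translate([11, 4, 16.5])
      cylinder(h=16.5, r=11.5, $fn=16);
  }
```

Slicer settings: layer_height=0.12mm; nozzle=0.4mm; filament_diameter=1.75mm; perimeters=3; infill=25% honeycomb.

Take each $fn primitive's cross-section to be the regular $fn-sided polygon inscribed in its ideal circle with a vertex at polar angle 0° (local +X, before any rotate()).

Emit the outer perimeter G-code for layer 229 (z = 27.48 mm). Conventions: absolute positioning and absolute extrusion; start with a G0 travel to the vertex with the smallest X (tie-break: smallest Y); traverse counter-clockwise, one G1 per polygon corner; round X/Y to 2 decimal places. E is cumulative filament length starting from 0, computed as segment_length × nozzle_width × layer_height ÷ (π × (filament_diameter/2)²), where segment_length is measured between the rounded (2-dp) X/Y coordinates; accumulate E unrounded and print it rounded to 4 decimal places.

At z = 27.48 mm: the cylinder does not reach this height (z outside [0, 20.5]); the 13.5×10 cube at (10, 7.5) contributes its full rectangle; the r=11.5 cylinder at (11, 4) gives a regular 16-gon of circumradius 11.5 (constant along its height); Taking the union: the regions partially overlap (shared area 70.09 mm²), so overlapping operands fuse into one piece — 1 connected region; (whole slice rotated 60° about Z — lengths, areas and connectivity unchanged). The outline is a single polygon with 17 vertices. Extrusion per mm of travel: 0.4 × 0.12 / (π × 0.875²) = 0.019956. Accumulating E over each segment gives final E = 1.6721.

G0 X-10.16 Y17.41 Z27.48
G1 X-8.25 Y16.31 E0.0440
G1 X-9.37 Y13.03 E0.1132
G1 X-9.07 Y8.55 E0.2028
G1 X-7.09 Y4.53 E0.2922
G1 X-3.71 Y1.57 E0.3818
G1 X0.53 Y0.12 E0.4713
G1 X5.01 Y0.42 E0.5609
G1 X9.04 Y2.40 E0.6505
G1 X12.00 Y5.78 E0.7401
G1 X13.44 Y10.03 E0.8297
G1 X13.14 Y14.50 E0.9191
G1 X11.16 Y18.53 E1.0087
G1 X7.79 Y21.49 E1.0982
G1 X4.41 Y22.63 E1.1694
G1 X5.25 Y24.10 E1.2032
G1 X-3.41 Y29.10 E1.4027
G1 X-10.16 Y17.41 E1.6721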